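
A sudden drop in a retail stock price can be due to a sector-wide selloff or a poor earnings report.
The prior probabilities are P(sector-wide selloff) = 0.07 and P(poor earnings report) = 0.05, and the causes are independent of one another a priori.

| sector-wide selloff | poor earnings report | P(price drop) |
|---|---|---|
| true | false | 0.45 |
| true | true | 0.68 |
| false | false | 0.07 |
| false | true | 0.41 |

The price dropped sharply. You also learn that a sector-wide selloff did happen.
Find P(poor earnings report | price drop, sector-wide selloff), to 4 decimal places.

P(poor earnings report | price drop, sector-wide selloff) ≈ 0.0737

P(price drop | sector-wide selloff) = 0.45·0.95 + 0.68·0.05 = 0.427500 + 0.034000 = 0.461500
The poor earnings report-present share is 0.68·0.05 = 0.034000.
So P(poor earnings report | price drop, sector-wide selloff) = 0.034000/0.461500 ≈ 0.0737.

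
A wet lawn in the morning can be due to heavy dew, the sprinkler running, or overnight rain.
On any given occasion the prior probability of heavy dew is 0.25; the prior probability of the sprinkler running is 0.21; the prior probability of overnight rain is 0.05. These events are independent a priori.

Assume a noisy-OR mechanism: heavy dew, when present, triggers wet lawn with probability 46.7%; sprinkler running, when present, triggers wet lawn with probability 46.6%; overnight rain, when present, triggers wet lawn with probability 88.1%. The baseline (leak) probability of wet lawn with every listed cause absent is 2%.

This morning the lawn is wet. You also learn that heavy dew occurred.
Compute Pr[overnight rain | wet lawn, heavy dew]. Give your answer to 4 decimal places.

Under noisy-OR, P(wet lawn | causes) = 1 − (1−0.02)·∏(1−qᵢ) over the active causes.
P(wet lawn | heavy dew) = 0.47766*0.79*0.95 + 0.937842*0.79*0.05 + 0.72107*0.21*0.95 + 0.966807*0.21*0.05 = 0.358484 + 0.037045 + 0.143853 + 0.010151 = 0.549533
Of this, 0.047196 comes from 0.037045 + 0.010151 (the overnight rain=true cases).
P(overnight rain | wet lawn, heavy dew) = 0.047196 / 0.549533 ≈ 0.0859

Pr[overnight rain | wet lawn, heavy dew] ≈ 0.0859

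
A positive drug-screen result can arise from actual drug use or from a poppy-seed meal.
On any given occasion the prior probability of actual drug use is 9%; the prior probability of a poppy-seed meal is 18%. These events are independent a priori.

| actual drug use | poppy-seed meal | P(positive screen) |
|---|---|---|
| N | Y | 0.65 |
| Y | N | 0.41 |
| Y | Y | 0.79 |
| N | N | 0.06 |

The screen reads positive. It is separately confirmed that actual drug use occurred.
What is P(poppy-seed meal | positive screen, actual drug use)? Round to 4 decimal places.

P(poppy-seed meal | positive screen, actual drug use) ≈ 0.2972

By total probability over both values of poppy-seed meal:
  P(positive screen | actual drug use) = 0.41×0.82 + 0.79×0.18
        = 0.336200 + 0.142200 = 0.478400
The terms with poppy-seed meal present sum to 0.142200, so
  P(poppy-seed meal | positive screen, actual drug use) = 0.142200 / 0.478400 ≈ 0.2972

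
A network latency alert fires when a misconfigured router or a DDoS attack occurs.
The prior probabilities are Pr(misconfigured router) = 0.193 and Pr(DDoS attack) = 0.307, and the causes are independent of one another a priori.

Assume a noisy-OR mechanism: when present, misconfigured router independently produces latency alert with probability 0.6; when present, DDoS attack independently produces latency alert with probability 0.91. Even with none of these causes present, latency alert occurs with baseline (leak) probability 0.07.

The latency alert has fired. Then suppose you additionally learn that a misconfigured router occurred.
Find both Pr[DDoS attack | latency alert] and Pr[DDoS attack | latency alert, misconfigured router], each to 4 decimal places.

Pr[DDoS attack | latency alert] ≈ 0.6978; Pr[DDoS attack | latency alert, misconfigured router] ≈ 0.4054

Under noisy-OR, P(latency alert | causes) = 1 − (1−0.07)·∏(1−qᵢ) over the active causes.
For the numerator, keep only DDoS attack=true terms: 0.227012 + 0.057267 = 0.284279
Denominator P(latency alert): 0.07×0.807×0.693 + 0.9163×0.807×0.307 + 0.628×0.193×0.693 + 0.96652×0.193×0.307 = 0.407421
P(DDoS attack | latency alert) = 0.284279/0.407421 ≈ 0.6978

Now condition on the additional information:
Sum P(latency alert|·) weighted by the priors over both values of DDoS attack:
  P(latency alert | misconfigured router) = 0.628*0.693 + 0.96652*0.307
        = 0.435204 + 0.296722 = 0.731926
The terms with DDoS attack present sum to 0.296722, so
  P(DDoS attack | latency alert, misconfigured router) = 0.296722 / 0.731926 ≈ 0.4054
This is intercausal reasoning (explaining away): once misconfigured router accounts for the latency alert, DDoS attack becomes less likely.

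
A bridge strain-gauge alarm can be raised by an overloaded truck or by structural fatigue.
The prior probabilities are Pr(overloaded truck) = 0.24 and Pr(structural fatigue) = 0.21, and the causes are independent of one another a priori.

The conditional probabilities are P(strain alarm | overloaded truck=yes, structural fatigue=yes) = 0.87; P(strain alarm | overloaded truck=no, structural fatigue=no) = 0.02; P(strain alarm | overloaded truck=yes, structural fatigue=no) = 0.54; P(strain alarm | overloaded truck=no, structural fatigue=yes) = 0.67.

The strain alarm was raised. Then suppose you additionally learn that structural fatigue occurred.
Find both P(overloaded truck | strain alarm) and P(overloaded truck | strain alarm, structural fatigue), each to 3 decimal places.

P(overloaded truck | strain alarm) ≈ 0.551; P(overloaded truck | strain alarm, structural fatigue) ≈ 0.291

Enumerate the 4 (overloaded truck, structural fatigue) configurations and weight by the priors:
  P(strain alarm) = 0.02×0.76×0.79 + 0.67×0.76×0.21 + 0.54×0.24×0.79 + 0.87×0.24×0.21
        = 0.012008 + 0.106932 + 0.102384 + 0.043848 = 0.265172
The terms with overloaded truck present sum to 0.146232, so
  P(overloaded truck | strain alarm) = 0.146232 / 0.265172 ≈ 0.551

With the extra evidence:
P(strain alarm | structural fatigue) = 0.67*0.76 + 0.87*0.24 = 0.509200 + 0.208800 = 0.718000
Of this, 0.208800 comes from 0.87*0.24 (the overloaded truck=true cases).
Hence the posterior is 0.208800/0.718000 ≈ 0.291.
— structural fatigue explains away the evidence for overloaded truck.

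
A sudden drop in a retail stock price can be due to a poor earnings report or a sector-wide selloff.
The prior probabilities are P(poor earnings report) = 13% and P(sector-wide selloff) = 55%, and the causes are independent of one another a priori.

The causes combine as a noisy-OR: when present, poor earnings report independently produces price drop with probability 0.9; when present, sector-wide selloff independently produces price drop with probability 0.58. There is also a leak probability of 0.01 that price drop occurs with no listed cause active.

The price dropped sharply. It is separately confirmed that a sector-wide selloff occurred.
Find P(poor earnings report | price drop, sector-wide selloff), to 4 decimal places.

Under noisy-OR, P(price drop | causes) = 1 − (1−0.01)·∏(1−qᵢ) over the active causes.
By total probability over both values of poor earnings report:
  P(price drop | sector-wide selloff) = 0.5842*0.87 + 0.95842*0.13
        = 0.508254 + 0.124595 = 0.632849
Configurations with poor earnings report contribute 0.124595, so
  P(poor earnings report | price drop, sector-wide selloff) = 0.124595 / 0.632849 ≈ 0.1969

P(poor earnings report | price drop, sector-wide selloff) ≈ 0.1969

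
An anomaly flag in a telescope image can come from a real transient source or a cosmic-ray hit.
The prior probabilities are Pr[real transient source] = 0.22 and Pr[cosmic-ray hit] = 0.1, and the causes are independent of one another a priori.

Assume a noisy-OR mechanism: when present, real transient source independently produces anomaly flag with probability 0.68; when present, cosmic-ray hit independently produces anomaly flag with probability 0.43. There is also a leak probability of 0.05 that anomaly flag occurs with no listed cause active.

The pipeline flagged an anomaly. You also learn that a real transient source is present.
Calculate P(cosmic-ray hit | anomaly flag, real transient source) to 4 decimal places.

P(cosmic-ray hit | anomaly flag, real transient source) ≈ 0.1166

Under noisy-OR, P(anomaly flag | causes) = 1 − (1−0.05)·∏(1−qᵢ) over the active causes.
Enumerate both values of cosmic-ray hit and weight by the priors:
  P(anomaly flag | real transient source) = 0.696·0.9 + 0.82672·0.1
        = 0.626400 + 0.082672 = 0.709072
Keeping only the cosmic-ray hit-present terms gives 0.082672, so
  P(cosmic-ray hit | anomaly flag, real transient source) = 0.082672 / 0.709072 ≈ 0.1166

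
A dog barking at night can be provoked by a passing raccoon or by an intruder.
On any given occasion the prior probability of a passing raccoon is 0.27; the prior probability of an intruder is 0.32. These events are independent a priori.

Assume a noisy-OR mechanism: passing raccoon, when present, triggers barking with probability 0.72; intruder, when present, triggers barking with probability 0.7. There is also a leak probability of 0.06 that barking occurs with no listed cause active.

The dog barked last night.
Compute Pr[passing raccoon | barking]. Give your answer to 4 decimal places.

Pr[passing raccoon | barking] ≈ 0.5210

Under noisy-OR, P(barking | causes) = 1 − (1−0.06)·∏(1−qᵢ) over the active causes.
P(barking) = 0.06×0.73×0.68 + 0.718×0.73×0.32 + 0.7368×0.27×0.68 + 0.92104×0.27×0.32 = 0.029784 + 0.167725 + 0.135276 + 0.079578 = 0.412363
Of this, 0.214854 comes from 0.135276 + 0.079578 (the passing raccoon=true cases).
P(passing raccoon | barking) = 0.214854 / 0.412363 ≈ 0.5210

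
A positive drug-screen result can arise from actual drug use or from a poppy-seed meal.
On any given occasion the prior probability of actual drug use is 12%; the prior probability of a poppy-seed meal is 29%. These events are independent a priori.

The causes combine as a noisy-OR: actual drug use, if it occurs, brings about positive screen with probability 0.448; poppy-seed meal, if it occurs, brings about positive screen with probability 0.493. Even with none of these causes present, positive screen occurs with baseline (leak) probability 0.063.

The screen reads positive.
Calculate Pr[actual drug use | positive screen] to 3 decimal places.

Pr[actual drug use | positive screen] ≈ 0.278

Under noisy-OR, P(positive screen | causes) = 1 − (1−0.063)·∏(1−qᵢ) over the active causes.
P(positive screen) = 0.063×0.88×0.71 + 0.524941×0.88×0.29 + 0.482776×0.12×0.71 + 0.737767×0.12×0.29 = 0.039362 + 0.133965 + 0.041133 + 0.025674 = 0.240134
Restricting to configurations with actual drug use present: 0.041133 + 0.025674 = 0.066807.
Hence the posterior is 0.066807/0.240134 ≈ 0.278.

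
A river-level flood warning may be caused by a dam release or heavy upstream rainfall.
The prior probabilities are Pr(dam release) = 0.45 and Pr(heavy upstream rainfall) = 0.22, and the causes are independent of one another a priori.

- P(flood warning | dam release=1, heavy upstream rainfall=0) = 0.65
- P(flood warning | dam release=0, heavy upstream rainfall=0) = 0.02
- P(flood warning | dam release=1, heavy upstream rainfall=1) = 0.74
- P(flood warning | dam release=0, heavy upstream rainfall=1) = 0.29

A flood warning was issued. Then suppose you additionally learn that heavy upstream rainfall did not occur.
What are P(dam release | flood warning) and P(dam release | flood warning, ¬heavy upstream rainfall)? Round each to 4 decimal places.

Numerator (weight on configurations with dam release): 0.228150 + 0.073260 = 0.301410
Denominator P(flood warning): 0.02×0.55×0.78 + 0.29×0.55×0.22 + 0.65×0.45×0.78 + 0.74×0.45×0.22 = 0.345080
Posterior = 0.301410 / 0.345080 ≈ 0.8734

With the extra evidence:
By total probability over both values of dam release:
  P(flood warning | ¬heavy upstream rainfall) = 0.02×0.55 + 0.65×0.45
        = 0.011000 + 0.292500 = 0.303500
Keeping only the dam release-present terms gives 0.292500, so
  P(dam release | flood warning, ¬heavy upstream rainfall) = 0.292500 / 0.303500 ≈ 0.9638

P(dam release | flood warning) ≈ 0.8734; P(dam release | flood warning, ¬heavy upstream rainfall) ≈ 0.9638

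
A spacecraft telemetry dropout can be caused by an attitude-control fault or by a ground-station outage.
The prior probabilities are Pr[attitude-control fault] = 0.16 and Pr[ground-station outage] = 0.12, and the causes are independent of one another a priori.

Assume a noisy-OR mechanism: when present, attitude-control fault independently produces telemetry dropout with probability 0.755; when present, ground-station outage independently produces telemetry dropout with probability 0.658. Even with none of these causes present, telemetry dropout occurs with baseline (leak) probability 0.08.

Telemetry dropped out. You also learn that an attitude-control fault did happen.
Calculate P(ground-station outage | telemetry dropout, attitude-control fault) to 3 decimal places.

Under noisy-OR, P(telemetry dropout | causes) = 1 − (1−0.08)·∏(1−qᵢ) over the active causes.
Sum P(telemetry dropout|·) weighted by the priors over both values of ground-station outage:
  P(telemetry dropout | attitude-control fault) = 0.7746*0.88 + 0.922913*0.12
        = 0.681648 + 0.110750 = 0.792398
Keeping only the ground-station outage-present terms gives 0.110750, so
  P(ground-station outage | telemetry dropout, attitude-control fault) = 0.110750 / 0.792398 ≈ 0.140

P(ground-station outage | telemetry dropout, attitude-control fault) ≈ 0.140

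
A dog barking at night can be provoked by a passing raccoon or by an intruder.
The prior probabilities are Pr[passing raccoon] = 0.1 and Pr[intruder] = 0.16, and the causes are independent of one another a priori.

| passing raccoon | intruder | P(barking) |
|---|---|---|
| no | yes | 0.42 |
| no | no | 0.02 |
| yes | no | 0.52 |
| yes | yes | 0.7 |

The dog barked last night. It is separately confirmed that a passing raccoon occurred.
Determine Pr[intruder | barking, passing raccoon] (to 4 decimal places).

Enumerate both values of intruder and weight by the priors:
  P(barking | passing raccoon) = 0.52*0.84 + 0.7*0.16
        = 0.436800 + 0.112000 = 0.548800
Keeping only the intruder-present terms gives 0.112000, so
  P(intruder | barking, passing raccoon) = 0.112000 / 0.548800 ≈ 0.2041

Pr[intruder | barking, passing raccoon] ≈ 0.2041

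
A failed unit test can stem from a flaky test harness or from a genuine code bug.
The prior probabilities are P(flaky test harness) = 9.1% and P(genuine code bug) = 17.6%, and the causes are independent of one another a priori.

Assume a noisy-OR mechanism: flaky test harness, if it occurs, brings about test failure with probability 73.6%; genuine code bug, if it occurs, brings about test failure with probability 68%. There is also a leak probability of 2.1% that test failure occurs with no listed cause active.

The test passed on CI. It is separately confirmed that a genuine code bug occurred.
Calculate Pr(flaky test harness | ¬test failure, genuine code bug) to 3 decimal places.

Under noisy-OR, P(test failure | causes) = 1 − (1−0.021)·∏(1−qᵢ) over the active causes.
Sum P(¬test failure|·) weighted by the priors over both values of flaky test harness:
  P(¬test failure | genuine code bug) = 0.31328×0.909 + 0.082706×0.091
        = 0.284772 + 0.007526 = 0.292298
Keeping only the flaky test harness-present terms gives 0.007526, so
  P(flaky test harness | ¬test failure, genuine code bug) = 0.007526 / 0.292298 ≈ 0.026

Pr(flaky test harness | ¬test failure, genuine code bug) ≈ 0.026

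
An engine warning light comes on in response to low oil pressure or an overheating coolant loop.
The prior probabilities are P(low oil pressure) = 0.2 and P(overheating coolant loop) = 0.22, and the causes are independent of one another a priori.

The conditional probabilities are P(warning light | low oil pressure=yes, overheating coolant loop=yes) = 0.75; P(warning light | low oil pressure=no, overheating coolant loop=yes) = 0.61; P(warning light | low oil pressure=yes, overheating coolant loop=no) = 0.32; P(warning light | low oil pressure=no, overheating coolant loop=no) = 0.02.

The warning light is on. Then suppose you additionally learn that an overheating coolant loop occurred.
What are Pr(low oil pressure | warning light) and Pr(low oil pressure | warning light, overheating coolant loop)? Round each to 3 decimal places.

Sum P(warning light|·) weighted by the priors over the 4 (low oil pressure, overheating coolant loop) configurations:
  P(warning light) = 0.02×0.8×0.78 + 0.61×0.8×0.22 + 0.32×0.2×0.78 + 0.75×0.2×0.22
        = 0.012480 + 0.107360 + 0.049920 + 0.033000 = 0.202760
Keeping only the low oil pressure-present terms gives 0.082920, so
  P(low oil pressure | warning light) = 0.082920 / 0.202760 ≈ 0.409

Now also conditioning on overheating coolant loop=true:
P(warning light | overheating coolant loop) = 0.61*0.8 + 0.75*0.2 = 0.488000 + 0.150000 = 0.638000
Restricting to configurations with low oil pressure present: 0.75*0.2 = 0.150000.
So P(low oil pressure | warning light, overheating coolant loop) = 0.150000/0.638000 ≈ 0.235.
Conditioning on overheating coolant loop lowers the posterior on low oil pressure: the classic explaining-away effect in a common-effect structure.

Pr(low oil pressure | warning light) ≈ 0.409; Pr(low oil pressure | warning light, overheating coolant loop) ≈ 0.235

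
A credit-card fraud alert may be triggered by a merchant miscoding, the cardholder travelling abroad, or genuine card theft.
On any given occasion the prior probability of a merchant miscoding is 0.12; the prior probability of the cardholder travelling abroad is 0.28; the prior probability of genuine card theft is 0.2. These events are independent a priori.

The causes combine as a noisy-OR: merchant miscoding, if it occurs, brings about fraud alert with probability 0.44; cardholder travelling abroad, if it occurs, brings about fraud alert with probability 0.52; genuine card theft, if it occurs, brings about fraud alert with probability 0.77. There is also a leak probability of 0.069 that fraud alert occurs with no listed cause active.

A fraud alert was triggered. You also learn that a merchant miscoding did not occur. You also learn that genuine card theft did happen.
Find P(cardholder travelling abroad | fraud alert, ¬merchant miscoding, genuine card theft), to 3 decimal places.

Under noisy-OR, P(fraud alert | causes) = 1 − (1−0.069)·∏(1−qᵢ) over the active causes.
Numerator (weight on configurations with cardholder travelling abroad): 0.897218·0.28 = 0.251221
The normalizing constant is 0.78587·0.72 + 0.897218·0.28 = 0.817047
P(cardholder travelling abroad | fraud alert, ¬merchant miscoding, genuine card theft) = 0.251221/0.817047 ≈ 0.307

P(cardholder travelling abroad | fraud alert, ¬merchant miscoding, genuine card theft) ≈ 0.307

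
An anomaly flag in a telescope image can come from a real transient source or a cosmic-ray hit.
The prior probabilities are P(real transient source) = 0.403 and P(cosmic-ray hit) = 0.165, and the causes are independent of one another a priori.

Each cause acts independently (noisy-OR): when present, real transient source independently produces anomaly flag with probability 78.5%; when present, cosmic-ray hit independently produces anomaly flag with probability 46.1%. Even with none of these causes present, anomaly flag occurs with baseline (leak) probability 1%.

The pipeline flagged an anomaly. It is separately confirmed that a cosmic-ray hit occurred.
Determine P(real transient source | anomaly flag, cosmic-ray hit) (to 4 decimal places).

Under noisy-OR, P(anomaly flag | causes) = 1 − (1−0.01)·∏(1−qᵢ) over the active causes.
P(anomaly flag | cosmic-ray hit) = 0.46639·0.597 + 0.885274·0.403 = 0.278435 + 0.356765 = 0.635200
Of this, 0.356765 comes from 0.885274·0.403 (the real transient source=true cases).
P(real transient source | anomaly flag, cosmic-ray hit) = 0.356765 / 0.635200 ≈ 0.5617

P(real transient source | anomaly flag, cosmic-ray hit) ≈ 0.5617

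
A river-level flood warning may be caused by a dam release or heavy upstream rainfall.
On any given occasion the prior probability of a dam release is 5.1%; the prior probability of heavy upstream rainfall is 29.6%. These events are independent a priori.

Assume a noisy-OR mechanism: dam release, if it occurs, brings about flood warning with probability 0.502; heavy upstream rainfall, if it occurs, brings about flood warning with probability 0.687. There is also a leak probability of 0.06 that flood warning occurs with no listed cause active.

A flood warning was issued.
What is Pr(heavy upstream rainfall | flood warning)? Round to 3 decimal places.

Under noisy-OR, P(flood warning | causes) = 1 − (1−0.06)·∏(1−qᵢ) over the active causes.
P(flood warning) = 0.06×0.949×0.704 + 0.70578×0.949×0.296 + 0.53188×0.051×0.704 + 0.853478×0.051×0.296 = 0.040086 + 0.198256 + 0.019097 + 0.012884 = 0.270323
The heavy upstream rainfall-present share is 0.198256 + 0.012884 = 0.211140.
P(heavy upstream rainfall | flood warning) = 0.211140 / 0.270323 ≈ 0.781

Pr(heavy upstream rainfall | flood warning) ≈ 0.781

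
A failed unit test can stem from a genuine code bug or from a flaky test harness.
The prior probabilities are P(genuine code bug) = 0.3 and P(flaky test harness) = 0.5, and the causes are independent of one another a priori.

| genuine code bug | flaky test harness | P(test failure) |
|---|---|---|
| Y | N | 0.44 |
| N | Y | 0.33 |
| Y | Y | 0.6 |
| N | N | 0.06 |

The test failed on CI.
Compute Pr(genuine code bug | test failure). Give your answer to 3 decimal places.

Pr(genuine code bug | test failure) ≈ 0.533

P(test failure) = 0.06*0.7*0.5 + 0.33*0.7*0.5 + 0.44*0.3*0.5 + 0.6*0.3*0.5 = 0.021000 + 0.115500 + 0.066000 + 0.090000 = 0.292500
Of this, 0.156000 comes from 0.066000 + 0.090000 (the genuine code bug=true cases).
P(genuine code bug | test failure) = 0.156000 / 0.292500 ≈ 0.533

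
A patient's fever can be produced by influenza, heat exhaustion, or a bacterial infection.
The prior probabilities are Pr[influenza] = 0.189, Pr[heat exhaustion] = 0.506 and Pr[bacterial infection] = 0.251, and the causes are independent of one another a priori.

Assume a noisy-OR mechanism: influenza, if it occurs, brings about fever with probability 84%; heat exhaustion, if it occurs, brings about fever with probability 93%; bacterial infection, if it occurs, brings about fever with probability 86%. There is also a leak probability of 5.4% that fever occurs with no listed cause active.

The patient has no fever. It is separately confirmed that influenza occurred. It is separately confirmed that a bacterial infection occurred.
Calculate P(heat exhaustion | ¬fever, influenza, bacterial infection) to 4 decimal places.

Under noisy-OR, P(fever | causes) = 1 − (1−0.054)·∏(1−qᵢ) over the active causes.
P(¬fever | influenza, bacterial infection) = 0.02119*0.494 + 0.001483*0.506 = 0.010468 + 0.000750 = 0.011218
Restricting to configurations with heat exhaustion present: 0.001483*0.506 = 0.000750.
Hence the posterior is 0.000750/0.011218 ≈ 0.0669.

P(heat exhaustion | ¬fever, influenza, bacterial infection) ≈ 0.0669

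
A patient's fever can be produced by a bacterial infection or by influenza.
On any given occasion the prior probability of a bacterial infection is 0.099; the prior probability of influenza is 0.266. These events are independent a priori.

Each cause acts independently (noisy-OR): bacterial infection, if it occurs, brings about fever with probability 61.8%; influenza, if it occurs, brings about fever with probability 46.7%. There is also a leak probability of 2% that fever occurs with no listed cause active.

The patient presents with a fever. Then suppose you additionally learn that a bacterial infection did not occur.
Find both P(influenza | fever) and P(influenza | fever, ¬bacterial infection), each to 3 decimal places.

P(influenza | fever) ≈ 0.698; P(influenza | fever, ¬bacterial infection) ≈ 0.896

Under noisy-OR, P(fever | causes) = 1 − (1−0.02)·∏(1−qᵢ) over the active causes.
Enumerate the 4 (bacterial infection, influenza) configurations and weight by the priors:
  P(fever) = 0.02·0.901·0.734 + 0.47766·0.901·0.266 + 0.62564·0.099·0.734 + 0.800466·0.099·0.266
        = 0.013227 + 0.114479 + 0.045463 + 0.021079 = 0.194248
The terms with influenza present sum to 0.135558, so
  P(influenza | fever) = 0.135558 / 0.194248 ≈ 0.698

Now also conditioning on bacterial infection≠true:
Enumerate both values of influenza and weight by the priors:
  P(fever | ¬bacterial infection) = 0.02×0.734 + 0.47766×0.266
        = 0.014680 + 0.127058 = 0.141738
Configurations with influenza contribute 0.127058, so
  P(influenza | fever, ¬bacterial infection) = 0.127058 / 0.141738 ≈ 0.896
With bacterial infection excluded, influenza must carry more of the explanatory weight for the fever.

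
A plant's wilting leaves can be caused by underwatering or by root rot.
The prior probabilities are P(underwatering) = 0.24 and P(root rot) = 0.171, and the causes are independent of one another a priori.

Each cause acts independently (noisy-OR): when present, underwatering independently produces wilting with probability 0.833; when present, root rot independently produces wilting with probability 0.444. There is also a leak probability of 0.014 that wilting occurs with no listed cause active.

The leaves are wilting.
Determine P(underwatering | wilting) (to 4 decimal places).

P(underwatering | wilting) ≈ 0.7508

Under noisy-OR, P(wilting | causes) = 1 − (1−0.014)·∏(1−qᵢ) over the active causes.
P(wilting) = 0.014*0.76*0.829 + 0.451784*0.76*0.171 + 0.835338*0.24*0.829 + 0.908448*0.24*0.171 = 0.008821 + 0.058714 + 0.166199 + 0.037283 = 0.271017
Of this, 0.203482 comes from 0.166199 + 0.037283 (the underwatering=true cases).
So P(underwatering | wilting) = 0.203482/0.271017 ≈ 0.7508.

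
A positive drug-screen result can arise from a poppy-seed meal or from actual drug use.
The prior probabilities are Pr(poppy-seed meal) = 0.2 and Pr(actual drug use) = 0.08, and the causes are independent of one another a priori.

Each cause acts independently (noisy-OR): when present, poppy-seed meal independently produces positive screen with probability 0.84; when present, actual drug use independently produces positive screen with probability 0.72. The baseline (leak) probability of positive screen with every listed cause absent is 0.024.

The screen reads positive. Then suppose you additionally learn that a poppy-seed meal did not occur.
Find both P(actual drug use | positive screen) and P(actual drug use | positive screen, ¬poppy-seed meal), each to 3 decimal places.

Under noisy-OR, P(positive screen | causes) = 1 − (1−0.024)·∏(1−qᵢ) over the active causes.
Weight on actual drug use=true, given the evidence: 0.046510 + 0.015300 = 0.061810
Normalizer over all consistent configurations: 0.024*0.8*0.92 + 0.72672*0.8*0.08 + 0.84384*0.2*0.92 + 0.956275*0.2*0.08 = 0.234741
P(actual drug use | positive screen) = 0.061810/0.234741 ≈ 0.263

Now condition on the additional information:
By total probability over both values of actual drug use:
  P(positive screen | ¬poppy-seed meal) = 0.024·0.92 + 0.72672·0.08
        = 0.022080 + 0.058138 = 0.080218
Configurations with actual drug use contribute 0.058138, so
  P(actual drug use | positive screen, ¬poppy-seed meal) = 0.058138 / 0.080218 ≈ 0.725
Ruling out poppy-seed meal raises the posterior on actual drug use — the flip side of explaining away.

P(actual drug use | positive screen) ≈ 0.263; P(actual drug use | positive screen, ¬poppy-seed meal) ≈ 0.725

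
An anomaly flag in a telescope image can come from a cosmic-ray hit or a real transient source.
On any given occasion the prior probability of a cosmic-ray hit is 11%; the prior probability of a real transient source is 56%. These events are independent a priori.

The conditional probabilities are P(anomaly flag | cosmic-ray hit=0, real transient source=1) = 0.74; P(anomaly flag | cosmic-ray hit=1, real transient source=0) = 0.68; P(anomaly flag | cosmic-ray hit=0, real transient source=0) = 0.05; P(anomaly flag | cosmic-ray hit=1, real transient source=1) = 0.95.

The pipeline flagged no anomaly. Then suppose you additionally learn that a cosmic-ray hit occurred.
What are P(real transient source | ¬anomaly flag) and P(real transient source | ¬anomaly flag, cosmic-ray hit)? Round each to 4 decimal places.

P(real transient source | ¬anomaly flag) ≈ 0.2550; P(real transient source | ¬anomaly flag, cosmic-ray hit) ≈ 0.1659

P(¬anomaly flag) = 0.95×0.89×0.44 + 0.26×0.89×0.56 + 0.32×0.11×0.44 + 0.05×0.11×0.56 = 0.372020 + 0.129584 + 0.015488 + 0.003080 = 0.520172
Of this, 0.132664 comes from 0.129584 + 0.003080 (the real transient source=true cases).
P(real transient source | ¬anomaly flag) = 0.132664 / 0.520172 ≈ 0.2550

Now also conditioning on cosmic-ray hit=true:
Weight on real transient source=true, given the evidence: 0.05×0.56 = 0.028000
Denominator P(¬anomaly flag | cosmic-ray hit): 0.32×0.44 + 0.05×0.56 = 0.168800
Posterior = 0.028000 / 0.168800 ≈ 0.1659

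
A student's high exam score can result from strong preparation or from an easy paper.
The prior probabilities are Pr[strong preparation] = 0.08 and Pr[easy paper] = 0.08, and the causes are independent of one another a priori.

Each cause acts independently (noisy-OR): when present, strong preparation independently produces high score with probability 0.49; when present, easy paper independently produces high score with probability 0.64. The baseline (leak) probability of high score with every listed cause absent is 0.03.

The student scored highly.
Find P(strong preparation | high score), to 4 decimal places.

Under noisy-OR, P(high score | causes) = 1 − (1−0.03)·∏(1−qᵢ) over the active causes.
By total probability over the 4 (strong preparation, easy paper) configurations:
  P(high score) = 0.03·0.92·0.92 + 0.6508·0.92·0.08 + 0.5053·0.08·0.92 + 0.821908·0.08·0.08
        = 0.025392 + 0.047899 + 0.037190 + 0.005260 = 0.115741
Keeping only the strong preparation-present terms gives 0.042450, so
  P(strong preparation | high score) = 0.042450 / 0.115741 ≈ 0.3668

P(strong preparation | high score) ≈ 0.3668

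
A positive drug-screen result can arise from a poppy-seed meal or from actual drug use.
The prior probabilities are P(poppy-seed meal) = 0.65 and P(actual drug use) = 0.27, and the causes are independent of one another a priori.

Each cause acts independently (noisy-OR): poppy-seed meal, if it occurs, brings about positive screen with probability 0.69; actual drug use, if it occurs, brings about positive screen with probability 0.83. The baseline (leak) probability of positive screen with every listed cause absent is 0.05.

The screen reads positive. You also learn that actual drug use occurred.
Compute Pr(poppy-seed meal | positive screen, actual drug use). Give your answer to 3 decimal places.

Pr(poppy-seed meal | positive screen, actual drug use) ≈ 0.678

Under noisy-OR, P(positive screen | causes) = 1 − (1−0.05)·∏(1−qᵢ) over the active causes.
By total probability over both values of poppy-seed meal:
  P(positive screen | actual drug use) = 0.8385×0.35 + 0.949935×0.65
        = 0.293475 + 0.617458 = 0.910933
Configurations with poppy-seed meal contribute 0.617458, so
  P(poppy-seed meal | positive screen, actual drug use) = 0.617458 / 0.910933 ≈ 0.678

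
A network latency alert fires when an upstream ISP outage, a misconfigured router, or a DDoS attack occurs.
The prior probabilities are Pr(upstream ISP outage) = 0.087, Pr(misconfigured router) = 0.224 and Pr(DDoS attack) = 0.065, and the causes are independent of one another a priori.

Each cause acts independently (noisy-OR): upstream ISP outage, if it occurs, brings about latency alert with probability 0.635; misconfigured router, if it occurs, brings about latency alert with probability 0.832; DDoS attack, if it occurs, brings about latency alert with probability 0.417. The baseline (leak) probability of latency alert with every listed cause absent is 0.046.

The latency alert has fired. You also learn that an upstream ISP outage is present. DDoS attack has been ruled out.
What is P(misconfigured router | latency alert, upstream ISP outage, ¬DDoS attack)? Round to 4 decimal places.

P(misconfigured router | latency alert, upstream ISP outage, ¬DDoS attack) ≈ 0.2943

Under noisy-OR, P(latency alert | causes) = 1 − (1−0.046)·∏(1−qᵢ) over the active causes.
Sum P(latency alert|·) weighted by the priors over both values of misconfigured router:
  P(latency alert | upstream ISP outage, ¬DDoS attack) = 0.65179×0.776 + 0.941501×0.224
        = 0.505789 + 0.210896 = 0.716685
Configurations with misconfigured router contribute 0.210896, so
  P(misconfigured router | latency alert, upstream ISP outage, ¬DDoS attack) = 0.210896 / 0.716685 ≈ 0.2943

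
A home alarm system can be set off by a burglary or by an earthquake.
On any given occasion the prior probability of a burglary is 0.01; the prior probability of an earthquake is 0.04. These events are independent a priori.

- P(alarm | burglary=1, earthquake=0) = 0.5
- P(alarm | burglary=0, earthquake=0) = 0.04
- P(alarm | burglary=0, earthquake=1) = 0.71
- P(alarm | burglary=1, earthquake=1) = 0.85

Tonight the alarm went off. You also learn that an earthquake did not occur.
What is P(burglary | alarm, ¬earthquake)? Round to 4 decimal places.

P(alarm | ¬earthquake) = 0.04*0.99 + 0.5*0.01 = 0.039600 + 0.005000 = 0.044600
Restricting to configurations with burglary present: 0.5*0.01 = 0.005000.
So P(burglary | alarm, ¬earthquake) = 0.005000/0.044600 ≈ 0.1121.

P(burglary | alarm, ¬earthquake) ≈ 0.1121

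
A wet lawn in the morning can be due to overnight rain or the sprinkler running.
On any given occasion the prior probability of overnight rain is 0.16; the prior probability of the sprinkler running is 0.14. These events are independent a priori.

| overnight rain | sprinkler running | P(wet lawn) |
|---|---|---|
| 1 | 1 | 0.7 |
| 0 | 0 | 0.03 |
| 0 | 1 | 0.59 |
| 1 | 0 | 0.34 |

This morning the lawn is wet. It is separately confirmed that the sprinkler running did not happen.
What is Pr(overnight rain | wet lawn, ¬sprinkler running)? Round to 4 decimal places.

Enumerate both values of overnight rain and weight by the priors:
  P(wet lawn | ¬sprinkler running) = 0.03×0.84 + 0.34×0.16
        = 0.025200 + 0.054400 = 0.079600
Configurations with overnight rain contribute 0.054400, so
  P(overnight rain | wet lawn, ¬sprinkler running) = 0.054400 / 0.079600 ≈ 0.6834

Pr(overnight rain | wet lawn, ¬sprinkler running) ≈ 0.6834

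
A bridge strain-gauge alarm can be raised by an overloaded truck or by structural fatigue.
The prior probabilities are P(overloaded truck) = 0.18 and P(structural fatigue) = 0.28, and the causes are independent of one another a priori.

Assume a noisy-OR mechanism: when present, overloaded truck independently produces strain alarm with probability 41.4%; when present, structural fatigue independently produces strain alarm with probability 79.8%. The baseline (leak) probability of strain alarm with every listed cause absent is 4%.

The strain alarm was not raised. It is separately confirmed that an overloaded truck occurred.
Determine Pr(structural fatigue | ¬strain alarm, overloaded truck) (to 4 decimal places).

Under noisy-OR, P(strain alarm | causes) = 1 − (1−0.04)·∏(1−qᵢ) over the active causes.
Enumerate both values of structural fatigue and weight by the priors:
  P(¬strain alarm | overloaded truck) = 0.56256·0.72 + 0.113637·0.28
        = 0.405043 + 0.031818 = 0.436861
The terms with structural fatigue present sum to 0.031818, so
  P(structural fatigue | ¬strain alarm, overloaded truck) = 0.031818 / 0.436861 ≈ 0.0728

Pr(structural fatigue | ¬strain alarm, overloaded truck) ≈ 0.0728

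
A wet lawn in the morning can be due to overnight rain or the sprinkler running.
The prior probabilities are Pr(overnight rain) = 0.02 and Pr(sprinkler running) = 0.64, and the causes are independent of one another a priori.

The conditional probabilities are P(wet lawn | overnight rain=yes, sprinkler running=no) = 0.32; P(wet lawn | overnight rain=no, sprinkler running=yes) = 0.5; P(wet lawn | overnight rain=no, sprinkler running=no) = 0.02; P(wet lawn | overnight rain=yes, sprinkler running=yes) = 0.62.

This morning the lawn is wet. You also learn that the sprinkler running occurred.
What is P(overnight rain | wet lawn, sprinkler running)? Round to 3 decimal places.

P(wet lawn | sprinkler running) = 0.5×0.98 + 0.62×0.02 = 0.490000 + 0.012400 = 0.502400
The overnight rain-present share is 0.62×0.02 = 0.012400.
P(overnight rain | wet lawn, sprinkler running) = 0.012400 / 0.502400 ≈ 0.025

P(overnight rain | wet lawn, sprinkler running) ≈ 0.025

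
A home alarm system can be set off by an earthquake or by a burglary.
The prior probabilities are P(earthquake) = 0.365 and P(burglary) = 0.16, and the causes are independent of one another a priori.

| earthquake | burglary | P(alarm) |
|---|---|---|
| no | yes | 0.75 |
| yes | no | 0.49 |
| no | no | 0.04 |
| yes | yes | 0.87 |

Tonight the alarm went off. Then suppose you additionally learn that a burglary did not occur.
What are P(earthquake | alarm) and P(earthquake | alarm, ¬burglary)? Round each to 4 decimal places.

Numerator (weight on configurations with earthquake): 0.150234 + 0.050808 = 0.201042
The normalizing constant is 0.04×0.635×0.84 + 0.75×0.635×0.16 + 0.49×0.365×0.84 + 0.87×0.365×0.16 = 0.298578
Posterior = 0.201042 / 0.298578 ≈ 0.6733

With the extra evidence:
Enumerate both values of earthquake and weight by the priors:
  P(alarm | ¬burglary) = 0.04*0.635 + 0.49*0.365
        = 0.025400 + 0.178850 = 0.204250
Keeping only the earthquake-present terms gives 0.178850, so
  P(earthquake | alarm, ¬burglary) = 0.178850 / 0.204250 ≈ 0.8756

P(earthquake | alarm) ≈ 0.6733; P(earthquake | alarm, ¬burglary) ≈ 0.8756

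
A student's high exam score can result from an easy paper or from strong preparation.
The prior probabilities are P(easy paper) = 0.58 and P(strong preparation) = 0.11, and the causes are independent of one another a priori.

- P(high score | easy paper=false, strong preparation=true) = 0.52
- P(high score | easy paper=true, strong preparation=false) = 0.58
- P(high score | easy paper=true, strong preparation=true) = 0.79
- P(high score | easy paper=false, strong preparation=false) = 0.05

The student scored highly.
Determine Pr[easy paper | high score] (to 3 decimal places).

Enumerate the 4 (easy paper, strong preparation) configurations and weight by the priors:
  P(high score) = 0.05*0.42*0.89 + 0.52*0.42*0.11 + 0.58*0.58*0.89 + 0.79*0.58*0.11
        = 0.018690 + 0.024024 + 0.299396 + 0.050402 = 0.392512
Keeping only the easy paper-present terms gives 0.349798, so
  P(easy paper | high score) = 0.349798 / 0.392512 ≈ 0.891

Pr[easy paper | high score] ≈ 0.891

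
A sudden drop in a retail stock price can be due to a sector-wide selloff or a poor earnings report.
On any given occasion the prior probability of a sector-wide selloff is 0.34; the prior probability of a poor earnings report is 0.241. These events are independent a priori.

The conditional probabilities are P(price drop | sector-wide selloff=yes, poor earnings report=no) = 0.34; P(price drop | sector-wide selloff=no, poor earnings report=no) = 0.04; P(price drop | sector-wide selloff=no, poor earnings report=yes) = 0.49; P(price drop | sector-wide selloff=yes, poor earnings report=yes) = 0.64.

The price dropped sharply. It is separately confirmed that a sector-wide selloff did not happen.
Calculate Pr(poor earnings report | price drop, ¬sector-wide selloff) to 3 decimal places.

Pr(poor earnings report | price drop, ¬sector-wide selloff) ≈ 0.795

For the numerator, keep only poor earnings report=true terms: 0.49·0.241 = 0.118090
Denominator P(price drop | ¬sector-wide selloff): 0.04·0.759 + 0.49·0.241 = 0.148450
Posterior = 0.118090 / 0.148450 ≈ 0.795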